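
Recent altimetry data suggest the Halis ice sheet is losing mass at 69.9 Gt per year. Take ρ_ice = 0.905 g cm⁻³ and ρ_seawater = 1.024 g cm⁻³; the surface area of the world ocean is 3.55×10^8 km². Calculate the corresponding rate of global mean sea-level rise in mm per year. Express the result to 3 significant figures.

ρ_w = 1.024 g cm⁻³ = 1024 kg m⁻³. Annual water volume added = 69.9 Gt / ρ_w = 6.990×10^13 kg / 1024 kg m⁻³ = 6.826×10^10 m³.
Δh per year = 6.826×10^10 / 3.55×10^14 = 1.92×10^-4 m = 0.192 mm.

≈ 0.192 mm/yr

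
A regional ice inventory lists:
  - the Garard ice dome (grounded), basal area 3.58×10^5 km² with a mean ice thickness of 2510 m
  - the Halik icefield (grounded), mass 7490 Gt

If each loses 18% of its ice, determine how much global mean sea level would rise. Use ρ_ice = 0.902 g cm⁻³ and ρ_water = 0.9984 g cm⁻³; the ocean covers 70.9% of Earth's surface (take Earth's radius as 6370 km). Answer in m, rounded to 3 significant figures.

Garard: ice volume = 3.58×10^5 km² × 2510 m = 8.986×10^5 km³; 0.18 × 8.986×10^5 × (902/998.4) = 1.461×10^5 km³ of water.
Halik: 0.18 × 7490 Gt = 1.348×10^15 kg; dividing by ρ_w = 0.9984 g cm⁻³ = 998.4 kg m⁻³ gives 1.350×10^12 m³ of water.
Total added water ≈ 1.475×10^14 m³ over 3.62×10^14 m² → Δh = 0.408 m.

≈ 0.408 m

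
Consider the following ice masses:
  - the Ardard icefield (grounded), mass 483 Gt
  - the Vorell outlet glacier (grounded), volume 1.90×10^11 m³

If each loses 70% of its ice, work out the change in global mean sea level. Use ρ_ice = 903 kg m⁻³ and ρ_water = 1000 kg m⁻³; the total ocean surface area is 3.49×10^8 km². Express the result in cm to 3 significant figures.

Ardard: 0.7 × 483 Gt = 3.381×10^14 kg; dividing by ρ_w = 1000 kg m⁻³ gives 3.381×10^11 m³ of water.
Vorell: 0.7 × 1.90×10^11 m³ × (903/1000) = 1.201×10^11 m³ of water.
Total added water ≈ 4.582×10^11 m³ over 3.49×10^14 m² → Δh = 1.31×10^-3 m = 0.131 cm.

≈ 0.131 cm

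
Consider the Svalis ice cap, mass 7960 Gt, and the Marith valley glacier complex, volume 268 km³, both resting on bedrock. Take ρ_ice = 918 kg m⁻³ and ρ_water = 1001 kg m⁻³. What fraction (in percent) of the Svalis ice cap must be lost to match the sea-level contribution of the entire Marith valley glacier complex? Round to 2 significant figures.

≈ 3.1 %

Equal sea-level rise means equal mass of meltwater, i.e. equal mass of ice lost.
Ice mass of Marith: 2.460×10^14 kg; ice mass of Svalis: 7.960×10^15 kg.
Fraction required = 2.460×10^14 / 7.960×10^15 = 0.0309 → 3.1 %.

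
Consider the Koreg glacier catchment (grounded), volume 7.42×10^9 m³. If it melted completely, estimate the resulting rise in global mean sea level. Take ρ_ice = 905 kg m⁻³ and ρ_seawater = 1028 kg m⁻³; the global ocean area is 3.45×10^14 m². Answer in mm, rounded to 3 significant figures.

Koreg: 7.42×10^9 m³ × (905/1028) = 6.532×10^9 m³ of water.
Spread over 3.45×10^14 m² of ocean, Δh = 6.532×10^9 / 3.45×10^14 = 1.89×10^-5 m = 0.0189 mm.

≈ 0.0189 mm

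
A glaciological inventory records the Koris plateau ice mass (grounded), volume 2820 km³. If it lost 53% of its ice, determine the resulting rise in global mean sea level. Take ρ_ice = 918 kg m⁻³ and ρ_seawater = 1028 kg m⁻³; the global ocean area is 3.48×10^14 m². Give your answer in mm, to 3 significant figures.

Koris: 0.53 × 2820 km³ × (918/1028) = 1335 km³ of water.
Spread over 3.48×10^14 m² of ocean, Δh = 1.335×10^12 / 3.48×10^14 = 3.84×10^-3 m = 3.84 mm.

≈ 3.84 mm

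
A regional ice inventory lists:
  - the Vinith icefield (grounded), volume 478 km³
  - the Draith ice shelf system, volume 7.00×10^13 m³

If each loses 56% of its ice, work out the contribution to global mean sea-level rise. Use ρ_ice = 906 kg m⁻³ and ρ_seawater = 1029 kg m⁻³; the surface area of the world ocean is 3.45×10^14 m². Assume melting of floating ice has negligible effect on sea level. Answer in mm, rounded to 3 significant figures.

Vinith: 0.56 × 478 km³ × (906/1029) = 235.7 km³ of water.
The Draith ice shelf system is floating and already displaces its own weight of water, so its melt adds essentially nothing to sea level.
Total added water ≈ 2.357×10^11 m³ over 3.45×10^14 m² → Δh = 6.83×10^-4 m = 0.683 mm.

≈ 0.683 mm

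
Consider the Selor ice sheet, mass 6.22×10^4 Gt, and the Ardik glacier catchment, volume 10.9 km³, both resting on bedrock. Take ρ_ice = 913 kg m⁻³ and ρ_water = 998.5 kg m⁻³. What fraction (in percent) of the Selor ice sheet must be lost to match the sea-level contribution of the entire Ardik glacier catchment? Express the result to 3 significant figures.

Equal sea-level rise means equal mass of meltwater, i.e. equal mass of ice lost.
Ice mass of Ardik: 9.952×10^12 kg; ice mass of Selor: 6.220×10^16 kg.
Fraction required = 9.952×10^12 / 6.220×10^16 = 1.60×10^-4 → 0.0160 %.

≈ 0.0160 %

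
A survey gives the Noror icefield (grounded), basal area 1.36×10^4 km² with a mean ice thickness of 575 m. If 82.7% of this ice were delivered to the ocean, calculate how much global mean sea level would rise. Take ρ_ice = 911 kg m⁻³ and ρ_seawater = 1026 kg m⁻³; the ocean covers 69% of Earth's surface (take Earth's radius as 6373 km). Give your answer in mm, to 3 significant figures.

≈ 16.3 mm

Noror: ice volume = 1.36×10^4 km² × 575 m = 7820 km³; 0.827 × 7820 × (911/1026) = 5742 km³ of water.
Spread over 3.52×10^14 m² of ocean, Δh = 5.742×10^12 / 3.52×10^14 = 0.0163 m = 16.3 mm.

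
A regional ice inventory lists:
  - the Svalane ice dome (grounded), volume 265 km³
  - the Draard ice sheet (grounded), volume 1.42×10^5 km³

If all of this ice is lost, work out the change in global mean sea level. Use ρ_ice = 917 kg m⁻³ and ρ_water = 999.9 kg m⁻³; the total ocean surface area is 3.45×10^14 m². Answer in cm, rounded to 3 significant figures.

Svalane: 265 km³ × (917/999.9) = 243.0 km³ of water.
Draard: 1.42×10^5 km³ × (917/999.9) = 1.302×10^5 km³ of water.
Total added water ≈ 1.305×10^14 m³ over 3.45×10^14 m² → Δh = 0.378 m = 37.8 cm.

≈ 37.8 cm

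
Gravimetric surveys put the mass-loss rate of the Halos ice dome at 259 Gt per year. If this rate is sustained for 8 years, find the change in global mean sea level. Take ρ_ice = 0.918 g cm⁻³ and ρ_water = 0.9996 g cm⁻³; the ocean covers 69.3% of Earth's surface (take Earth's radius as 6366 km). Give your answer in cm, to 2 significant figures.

≈ 0.59 cm

Total mass lost = 259 Gt/yr × 8 yr = 2072 Gt = 2.072×10^15 kg.
ρ_w = 0.9996 g cm⁻³ = 999.6 kg m⁻³, so water volume = 2.072×10^15 / 999.6 = 2.073×10^12 m³.
Δh = 2.073×10^12 / 3.53×10^14 = 5.87×10^-3 m = 0.59 cm.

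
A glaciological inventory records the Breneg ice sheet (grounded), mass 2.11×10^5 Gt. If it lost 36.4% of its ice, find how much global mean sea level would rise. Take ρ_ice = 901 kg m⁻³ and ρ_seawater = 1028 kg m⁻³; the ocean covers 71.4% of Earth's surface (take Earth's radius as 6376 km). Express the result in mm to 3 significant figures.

≈ 205 mm

Breneg: 0.364 × 2.11×10^5 Gt = 7.680×10^16 kg; dividing by ρ_w = 1028 kg m⁻³ gives 7.471×10^13 m³ of water.
Spread over 3.65×10^14 m² of ocean, Δh = 7.471×10^13 / 3.65×10^14 = 0.205 m = 205 mm.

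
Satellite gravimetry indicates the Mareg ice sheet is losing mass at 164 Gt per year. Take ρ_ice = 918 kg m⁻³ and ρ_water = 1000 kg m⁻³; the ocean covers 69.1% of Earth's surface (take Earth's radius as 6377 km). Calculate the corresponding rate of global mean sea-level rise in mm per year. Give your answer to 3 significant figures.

≈ 0.464 mm/yr

ρ_w = 1000 kg m⁻³. Annual water volume added = 164 Gt / ρ_w = 1.640×10^14 kg / 1000 kg m⁻³ = 1.640×10^11 m³.
Δh per year = 1.640×10^11 / 3.53×10^14 = 4.64×10^-4 m = 0.464 mm.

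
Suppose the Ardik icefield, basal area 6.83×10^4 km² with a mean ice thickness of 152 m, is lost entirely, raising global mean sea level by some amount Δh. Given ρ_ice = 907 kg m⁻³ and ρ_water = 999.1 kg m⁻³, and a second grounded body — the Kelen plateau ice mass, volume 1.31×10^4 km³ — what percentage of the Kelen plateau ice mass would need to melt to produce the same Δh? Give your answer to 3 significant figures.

≈ 79.2 %

Equal sea-level rise means equal mass of meltwater, i.e. equal mass of ice lost.
Ice mass of Ardik: 9.416×10^15 kg; ice mass of Kelen: 1.188×10^16 kg.
Fraction required = 9.416×10^15 / 1.188×10^16 = 0.792 → 79.2 %.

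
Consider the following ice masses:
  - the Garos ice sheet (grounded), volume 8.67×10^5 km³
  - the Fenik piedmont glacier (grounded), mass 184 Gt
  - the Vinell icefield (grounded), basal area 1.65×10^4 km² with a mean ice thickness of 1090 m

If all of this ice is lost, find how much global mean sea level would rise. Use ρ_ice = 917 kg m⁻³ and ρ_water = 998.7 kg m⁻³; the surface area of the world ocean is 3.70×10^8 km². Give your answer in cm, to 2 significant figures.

Garos: 8.67×10^5 km³ × (917/998.7) = 7.961×10^5 km³ of water.
Fenik: 184 Gt = 1.840×10^14 kg; dividing by ρ_w = 998.7 kg m⁻³ gives 1.842×10^11 m³ of water.
Vinell: ice volume = 1.65×10^4 km² × 1090 m = 1.798×10^4 km³; 1.798×10^4 × (917/998.7) = 1.651×10^4 km³ of water.
Total added water ≈ 8.128×10^14 m³ over 3.70×10^14 m² → Δh = 2.20 m = 220 cm.

≈ 220 cm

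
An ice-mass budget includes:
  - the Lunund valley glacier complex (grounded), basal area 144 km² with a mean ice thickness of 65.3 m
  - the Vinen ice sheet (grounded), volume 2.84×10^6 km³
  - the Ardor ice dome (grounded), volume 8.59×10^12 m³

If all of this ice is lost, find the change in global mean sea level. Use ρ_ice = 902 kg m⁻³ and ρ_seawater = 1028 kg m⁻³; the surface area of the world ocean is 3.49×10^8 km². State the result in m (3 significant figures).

Lunund: ice volume = 144 km² × 65.3 m = 9.403 km³; 9.403 × (902/1028) = 8.251 km³ of water.
Vinen: 2.84×10^6 km³ × (902/1028) = 2.492×10^6 km³ of water.
Ardor: 8.59×10^12 m³ × (902/1028) = 7.537×10^12 m³ of water.
Total added water ≈ 2.499×10^15 m³ over 3.49×10^14 m² → Δh = 7.16 m.

≈ 7.16 m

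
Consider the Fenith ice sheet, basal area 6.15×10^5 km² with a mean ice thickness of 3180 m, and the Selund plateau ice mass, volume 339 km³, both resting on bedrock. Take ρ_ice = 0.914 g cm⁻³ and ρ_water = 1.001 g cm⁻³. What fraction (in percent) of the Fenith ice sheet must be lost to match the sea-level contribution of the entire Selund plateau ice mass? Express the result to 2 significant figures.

≈ 0.017 %

Equal sea-level rise means equal mass of meltwater, i.e. equal mass of ice lost.
Ice mass of Selund: 3.098×10^14 kg; ice mass of Fenith: 1.788×10^18 kg.
Fraction required = 3.098×10^14 / 1.788×10^18 = 1.73×10^-4 → 0.017 %.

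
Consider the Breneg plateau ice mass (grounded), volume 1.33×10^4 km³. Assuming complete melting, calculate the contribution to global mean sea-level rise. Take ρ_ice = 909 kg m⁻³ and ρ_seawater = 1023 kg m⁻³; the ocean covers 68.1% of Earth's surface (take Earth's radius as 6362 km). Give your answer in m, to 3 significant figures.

Breneg: 1.33×10^4 km³ × (909/1023) = 1.182×10^4 km³ of water.
Spread over 3.46×10^14 m² of ocean, Δh = 1.182×10^13 / 3.46×10^14 = 0.0341 m.

≈ 0.0341 m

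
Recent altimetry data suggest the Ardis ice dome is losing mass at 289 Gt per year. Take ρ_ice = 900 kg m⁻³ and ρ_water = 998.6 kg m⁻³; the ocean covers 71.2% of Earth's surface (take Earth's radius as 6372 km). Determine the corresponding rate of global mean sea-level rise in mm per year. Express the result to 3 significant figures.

≈ 0.797 mm/yr

ρ_w = 998.6 kg m⁻³. Annual water volume added = 289 Gt / ρ_w = 2.890×10^14 kg / 998.6 kg m⁻³ = 2.894×10^11 m³.
Δh per year = 2.894×10^11 / 3.63×10^14 = 7.97×10^-4 m = 0.797 mm.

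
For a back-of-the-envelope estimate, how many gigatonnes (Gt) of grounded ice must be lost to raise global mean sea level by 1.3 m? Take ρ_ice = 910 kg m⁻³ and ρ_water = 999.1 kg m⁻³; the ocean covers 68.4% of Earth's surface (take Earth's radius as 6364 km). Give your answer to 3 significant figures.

≈ 4.52×10^5 Gt

Required water volume = Δh × A = 1.3 m × 3.48×10^14 m² = 4.526×10^14 m³.
ρ_w = 999.1 kg m⁻³, so the mass of water = 4.526×10^14 m³ × 999.1 kg m⁻³ = 4.521×10^17 kg = 4.52×10^5 Gt (and the same mass of ice, by conservation).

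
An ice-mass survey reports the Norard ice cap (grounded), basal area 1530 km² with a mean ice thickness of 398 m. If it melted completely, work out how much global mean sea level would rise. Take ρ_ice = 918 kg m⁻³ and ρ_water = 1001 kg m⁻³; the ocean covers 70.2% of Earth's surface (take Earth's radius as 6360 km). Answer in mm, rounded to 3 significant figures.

≈ 1.57 mm

Norard: ice volume = 1530 km² × 398 m = 608.9 km³; 608.9 × (918/1001) = 558.4 km³ of water.
Spread over 3.57×10^14 m² of ocean, Δh = 5.584×10^11 / 3.57×10^14 = 1.57×10^-3 m = 1.57 mm.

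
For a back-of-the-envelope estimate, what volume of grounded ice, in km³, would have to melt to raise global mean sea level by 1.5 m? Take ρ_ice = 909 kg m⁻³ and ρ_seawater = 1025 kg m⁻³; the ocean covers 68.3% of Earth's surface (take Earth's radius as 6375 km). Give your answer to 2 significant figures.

≈ 5.9×10^5 km³

Required water volume = Δh × A = 1.5 m × 3.49×10^14 m² = 5.232×10^14 m³ = 5.232×10^5 km³.
Ice volume = water volume × ρ_w/ρ_ice = 5.232×10^5 × 1025/909 = 5.9×10^5 km³.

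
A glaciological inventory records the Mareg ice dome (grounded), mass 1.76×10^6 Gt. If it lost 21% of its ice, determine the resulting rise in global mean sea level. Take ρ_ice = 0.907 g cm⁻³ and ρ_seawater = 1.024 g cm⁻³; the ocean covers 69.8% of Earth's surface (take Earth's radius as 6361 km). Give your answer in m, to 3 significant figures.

Mareg: 0.21 × 1.76×10^6 Gt = 3.696×10^17 kg; dividing by ρ_w = 1.024 g cm⁻³ = 1024 kg m⁻³ gives 3.609×10^14 m³ of water.
Spread over 3.55×10^14 m² of ocean, Δh = 3.609×10^14 / 3.55×10^14 = 1.02 m.

≈ 1.02 m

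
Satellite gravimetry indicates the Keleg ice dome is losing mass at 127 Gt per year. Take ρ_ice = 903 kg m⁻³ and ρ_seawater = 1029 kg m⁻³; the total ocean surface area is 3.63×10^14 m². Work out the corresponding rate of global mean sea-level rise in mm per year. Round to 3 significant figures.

≈ 0.340 mm/yr

ρ_w = 1029 kg m⁻³. Annual water volume added = 127 Gt / ρ_w = 1.270×10^14 kg / 1029 kg m⁻³ = 1.234×10^11 m³.
Δh per year = 1.234×10^11 / 3.63×10^14 = 3.40×10^-4 m = 0.340 mm.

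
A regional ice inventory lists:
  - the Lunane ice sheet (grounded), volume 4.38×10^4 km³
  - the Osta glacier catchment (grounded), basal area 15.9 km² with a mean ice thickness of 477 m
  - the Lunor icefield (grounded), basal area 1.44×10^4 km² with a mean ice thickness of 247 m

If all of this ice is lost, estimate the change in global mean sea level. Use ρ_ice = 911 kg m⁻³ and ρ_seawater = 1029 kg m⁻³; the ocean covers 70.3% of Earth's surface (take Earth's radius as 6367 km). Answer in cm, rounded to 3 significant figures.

Lunane: 4.38×10^4 km³ × (911/1029) = 3.878×10^4 km³ of water.
Osta: ice volume = 15.9 km² × 477 m = 7.584 km³; 7.584 × (911/1029) = 6.715 km³ of water.
Lunor: ice volume = 1.44×10^4 km² × 247 m = 3557 km³; 3557 × (911/1029) = 3149 km³ of water.
Total added water ≈ 4.193×10^13 m³ over 3.58×10^14 m² → Δh = 0.117 m = 11.7 cm.

≈ 11.7 cm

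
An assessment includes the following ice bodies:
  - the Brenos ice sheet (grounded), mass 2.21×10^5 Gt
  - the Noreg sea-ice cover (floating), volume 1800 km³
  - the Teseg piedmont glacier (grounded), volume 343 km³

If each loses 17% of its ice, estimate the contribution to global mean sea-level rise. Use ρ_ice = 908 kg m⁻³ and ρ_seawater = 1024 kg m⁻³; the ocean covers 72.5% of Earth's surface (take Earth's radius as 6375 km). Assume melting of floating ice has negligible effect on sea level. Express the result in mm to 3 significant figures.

Brenos: 0.17 × 2.21×10^5 Gt = 3.757×10^16 kg; dividing by ρ_w = 1024 kg m⁻³ gives 3.669×10^13 m³ of water.
The Noreg sea-ice cover is floating and already displaces its own weight of water, so its melt adds essentially nothing to sea level.
Teseg: 0.17 × 343 km³ × (908/1024) = 51.70 km³ of water.
Total added water ≈ 3.674×10^13 m³ over 3.70×10^14 m² → Δh = 0.0992 m = 99.2 mm.

≈ 99.2 mm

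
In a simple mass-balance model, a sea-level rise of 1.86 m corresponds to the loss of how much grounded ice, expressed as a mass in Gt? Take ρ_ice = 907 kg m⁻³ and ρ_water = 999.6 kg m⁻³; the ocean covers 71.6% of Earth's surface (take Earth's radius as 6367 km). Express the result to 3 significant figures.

≈ 6.78×10^5 Gt

Required water volume = Δh × A = 1.86 m × 3.65×10^14 m² = 6.784×10^14 m³.
ρ_w = 999.6 kg m⁻³, so the mass of water = 6.784×10^14 m³ × 999.6 kg m⁻³ = 6.782×10^17 kg = 6.78×10^5 Gt (and the same mass of ice, by conservation).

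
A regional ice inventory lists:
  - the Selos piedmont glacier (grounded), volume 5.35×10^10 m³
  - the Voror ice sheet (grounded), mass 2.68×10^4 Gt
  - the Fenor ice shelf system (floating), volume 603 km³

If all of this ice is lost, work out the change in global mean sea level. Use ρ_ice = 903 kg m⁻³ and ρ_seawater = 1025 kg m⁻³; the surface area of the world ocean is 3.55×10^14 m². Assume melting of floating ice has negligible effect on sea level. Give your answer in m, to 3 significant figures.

≈ 0.0738 m

Selos: 5.35×10^10 m³ × (903/1025) = 4.713×10^10 m³ of water.
Voror: 2.68×10^4 Gt = 2.680×10^16 kg; dividing by ρ_w = 1025 kg m⁻³ gives 2.615×10^13 m³ of water.
The Fenor ice shelf system is floating and already displaces its own weight of water, so its melt adds essentially nothing to sea level.
Total added water ≈ 2.619×10^13 m³ over 3.55×10^14 m² → Δh = 0.0738 m.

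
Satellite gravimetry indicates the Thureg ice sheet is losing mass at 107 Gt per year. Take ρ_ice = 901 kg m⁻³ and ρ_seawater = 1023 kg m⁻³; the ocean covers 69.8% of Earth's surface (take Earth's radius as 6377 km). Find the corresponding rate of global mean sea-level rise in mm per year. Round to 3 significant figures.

≈ 0.293 mm/yr

ρ_w = 1023 kg m⁻³. Annual water volume added = 107 Gt / ρ_w = 1.070×10^14 kg / 1023 kg m⁻³ = 1.046×10^11 m³.
Δh per year = 1.046×10^11 / 3.57×10^14 = 2.93×10^-4 m = 0.293 mm.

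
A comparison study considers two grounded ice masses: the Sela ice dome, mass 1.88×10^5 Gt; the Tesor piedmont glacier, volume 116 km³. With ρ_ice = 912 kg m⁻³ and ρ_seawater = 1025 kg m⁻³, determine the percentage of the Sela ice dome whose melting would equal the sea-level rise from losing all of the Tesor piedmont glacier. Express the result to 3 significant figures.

Equal sea-level rise means equal mass of meltwater, i.e. equal mass of ice lost.
Ice mass of Tesor: 1.058×10^14 kg; ice mass of Sela: 1.880×10^17 kg.
Fraction required = 1.058×10^14 / 1.880×10^17 = 5.63×10^-4 → 0.0563 %.

≈ 0.0563 %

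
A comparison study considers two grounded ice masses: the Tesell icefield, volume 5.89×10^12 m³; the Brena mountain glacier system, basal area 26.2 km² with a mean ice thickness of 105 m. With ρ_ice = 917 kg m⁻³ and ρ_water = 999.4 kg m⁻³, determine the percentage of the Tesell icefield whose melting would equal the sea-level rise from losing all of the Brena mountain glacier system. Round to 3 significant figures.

Equal sea-level rise means equal mass of meltwater, i.e. equal mass of ice lost.
Ice mass of Brena: 2.523×10^12 kg; ice mass of Tesell: 5.401×10^15 kg.
Fraction required = 2.523×10^12 / 5.401×10^15 = 4.67×10^-4 → 0.0467 %.

≈ 0.0467 %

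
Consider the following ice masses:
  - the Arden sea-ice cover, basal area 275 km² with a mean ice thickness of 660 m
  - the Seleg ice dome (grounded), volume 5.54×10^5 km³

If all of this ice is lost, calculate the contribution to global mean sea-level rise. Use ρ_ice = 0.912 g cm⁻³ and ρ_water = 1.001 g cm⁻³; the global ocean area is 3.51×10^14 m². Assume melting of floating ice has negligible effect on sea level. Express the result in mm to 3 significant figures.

≈ 1440 mm

The Arden sea-ice cover is floating and already displaces its own weight of water, so its melt adds essentially nothing to sea level.
Seleg: 5.54×10^5 km³ × (912/1001) = 5.047×10^5 km³ of water.
Total added water ≈ 5.047×10^14 m³ over 3.51×10^14 m² → Δh = 1.44 m = 1440 mm.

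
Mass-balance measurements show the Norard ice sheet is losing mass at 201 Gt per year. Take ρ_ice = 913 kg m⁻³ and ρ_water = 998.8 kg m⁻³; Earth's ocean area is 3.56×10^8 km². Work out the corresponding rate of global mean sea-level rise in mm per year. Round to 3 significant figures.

ρ_w = 998.8 kg m⁻³. Annual water volume added = 201 Gt / ρ_w = 2.010×10^14 kg / 998.8 kg m⁻³ = 2.012×10^11 m³.
Δh per year = 2.012×10^11 / 3.56×10^14 = 5.65×10^-4 m = 0.565 mm.

≈ 0.565 mm/yr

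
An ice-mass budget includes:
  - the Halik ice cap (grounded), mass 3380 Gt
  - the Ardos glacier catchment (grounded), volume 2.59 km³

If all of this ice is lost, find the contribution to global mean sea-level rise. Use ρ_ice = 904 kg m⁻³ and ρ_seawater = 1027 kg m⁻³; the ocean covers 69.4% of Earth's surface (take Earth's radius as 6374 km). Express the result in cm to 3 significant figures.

Halik: 3380 Gt = 3.380×10^15 kg; dividing by ρ_w = 1027 kg m⁻³ gives 3.291×10^12 m³ of water.
Ardos: 2.59 km³ × (904/1027) = 2.280 km³ of water.
Total added water ≈ 3.293×10^12 m³ over 3.54×10^14 m² → Δh = 9.30×10^-3 m = 0.930 cm.

≈ 0.930 cm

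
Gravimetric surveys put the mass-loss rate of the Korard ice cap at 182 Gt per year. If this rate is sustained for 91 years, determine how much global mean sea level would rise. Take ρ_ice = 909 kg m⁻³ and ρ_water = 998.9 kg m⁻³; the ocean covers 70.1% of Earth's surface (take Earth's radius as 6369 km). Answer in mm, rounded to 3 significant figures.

≈ 46.4 mm

Total mass lost = 182 Gt/yr × 91 yr = 1.656×10^4 Gt = 1.656×10^16 kg.
ρ_w = 998.9 kg m⁻³, so water volume = 1.656×10^16 / 998.9 = 1.658×10^13 m³.
Δh = 1.658×10^13 / 3.57×10^14 = 0.0464 m = 46.4 mm.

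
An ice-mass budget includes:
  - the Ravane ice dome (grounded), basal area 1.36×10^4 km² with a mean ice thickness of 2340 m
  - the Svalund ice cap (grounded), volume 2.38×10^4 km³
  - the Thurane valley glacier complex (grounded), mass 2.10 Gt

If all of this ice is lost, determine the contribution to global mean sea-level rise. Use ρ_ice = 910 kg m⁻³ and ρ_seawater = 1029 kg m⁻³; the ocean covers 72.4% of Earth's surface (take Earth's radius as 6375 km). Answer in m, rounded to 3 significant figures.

≈ 0.133 m

Ravane: ice volume = 1.36×10^4 km² × 2340 m = 3.182×10^4 km³; 3.182×10^4 × (910/1029) = 2.814×10^4 km³ of water.
Svalund: 2.38×10^4 km³ × (910/1029) = 2.105×10^4 km³ of water.
Thurane: 2.10 Gt = 2.100×10^12 kg; dividing by ρ_w = 1029 kg m⁻³ gives 2.041×10^9 m³ of water.
Total added water ≈ 4.919×10^13 m³ over 3.70×10^14 m² → Δh = 0.133 m.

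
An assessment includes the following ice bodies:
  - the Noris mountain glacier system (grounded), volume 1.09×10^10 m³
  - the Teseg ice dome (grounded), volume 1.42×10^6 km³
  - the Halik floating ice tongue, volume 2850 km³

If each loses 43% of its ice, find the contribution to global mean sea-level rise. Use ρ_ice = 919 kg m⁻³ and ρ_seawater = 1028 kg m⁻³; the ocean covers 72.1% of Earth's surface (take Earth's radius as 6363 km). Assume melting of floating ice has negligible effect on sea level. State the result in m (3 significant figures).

Noris: 0.43 × 1.09×10^10 m³ × (919/1028) = 4.190×10^9 m³ of water.
Teseg: 0.43 × 1.42×10^6 km³ × (919/1028) = 5.459×10^5 km³ of water.
The Halik floating ice tongue is floating and already displaces its own weight of water, so its melt adds essentially nothing to sea level.
Total added water ≈ 5.459×10^14 m³ over 3.67×10^14 m² → Δh = 1.49 m.

≈ 1.49 m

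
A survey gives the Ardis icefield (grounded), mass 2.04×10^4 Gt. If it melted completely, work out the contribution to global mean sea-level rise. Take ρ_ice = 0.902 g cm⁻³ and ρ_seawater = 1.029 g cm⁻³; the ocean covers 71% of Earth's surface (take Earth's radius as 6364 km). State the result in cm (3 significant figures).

Ardis: 2.04×10^4 Gt = 2.040×10^16 kg; dividing by ρ_w = 1.029 g cm⁻³ = 1029 kg m⁻³ gives 1.983×10^13 m³ of water.
Spread over 3.61×10^14 m² of ocean, Δh = 1.983×10^13 / 3.61×10^14 = 0.0549 m = 5.49 cm.

≈ 5.49 cm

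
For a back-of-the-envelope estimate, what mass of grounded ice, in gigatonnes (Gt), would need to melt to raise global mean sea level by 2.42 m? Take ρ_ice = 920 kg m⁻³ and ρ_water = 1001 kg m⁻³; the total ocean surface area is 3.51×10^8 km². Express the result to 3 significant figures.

≈ 8.50×10^5 Gt

Required water volume = Δh × A = 2.42 m × 3.51×10^14 m² = 8.494×10^14 m³.
ρ_w = 1001 kg m⁻³, so the mass of water = 8.494×10^14 m³ × 1001 kg m⁻³ = 8.503×10^17 kg = 8.50×10^5 Gt (and the same mass of ice, by conservation).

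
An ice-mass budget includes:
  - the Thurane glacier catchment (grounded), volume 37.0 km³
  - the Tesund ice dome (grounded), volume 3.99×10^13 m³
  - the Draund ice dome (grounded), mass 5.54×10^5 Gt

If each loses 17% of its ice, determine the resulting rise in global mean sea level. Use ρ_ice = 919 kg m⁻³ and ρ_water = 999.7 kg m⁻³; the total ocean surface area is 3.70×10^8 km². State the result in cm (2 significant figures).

≈ 27 cm

Thurane: 0.17 × 37.0 km³ × (919/999.7) = 5.782 km³ of water.
Tesund: 0.17 × 3.99×10^13 m³ × (919/999.7) = 6.235×10^12 m³ of water.
Draund: 0.17 × 5.54×10^5 Gt = 9.418×10^16 kg; dividing by ρ_w = 999.7 kg m⁻³ gives 9.421×10^13 m³ of water.
Total added water ≈ 1.004×10^14 m³ over 3.70×10^14 m² → Δh = 0.271 m = 27 cm.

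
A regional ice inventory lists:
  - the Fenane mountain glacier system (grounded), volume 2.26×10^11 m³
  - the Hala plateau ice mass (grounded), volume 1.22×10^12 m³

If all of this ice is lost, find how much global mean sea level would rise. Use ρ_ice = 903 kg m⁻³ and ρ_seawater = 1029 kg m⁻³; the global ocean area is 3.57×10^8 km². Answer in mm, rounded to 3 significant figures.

Fenane: 2.26×10^11 m³ × (903/1029) = 1.983×10^11 m³ of water.
Hala: 1.22×10^12 m³ × (903/1029) = 1.071×10^12 m³ of water.
Total added water ≈ 1.269×10^12 m³ over 3.57×10^14 m² → Δh = 3.55×10^-3 m = 3.55 mm.

≈ 3.55 mm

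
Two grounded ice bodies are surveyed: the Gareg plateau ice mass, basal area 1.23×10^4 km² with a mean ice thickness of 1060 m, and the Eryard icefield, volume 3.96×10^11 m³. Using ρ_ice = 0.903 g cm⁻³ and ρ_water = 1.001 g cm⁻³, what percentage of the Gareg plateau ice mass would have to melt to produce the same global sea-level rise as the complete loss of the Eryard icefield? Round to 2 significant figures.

Equal sea-level rise means equal mass of meltwater, i.e. equal mass of ice lost.
Ice mass of Eryard: 3.576×10^14 kg; ice mass of Gareg: 1.177×10^16 kg.
Fraction required = 3.576×10^14 / 1.177×10^16 = 0.0304 → 3.0 %.

≈ 3.0 %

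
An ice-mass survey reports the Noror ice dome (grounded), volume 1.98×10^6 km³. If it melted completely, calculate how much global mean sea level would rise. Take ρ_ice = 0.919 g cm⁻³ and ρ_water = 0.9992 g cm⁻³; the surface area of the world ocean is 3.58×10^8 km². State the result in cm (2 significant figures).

Noror: 1.98×10^6 km³ × (919/999.2) = 1.821×10^6 km³ of water.
Spread over 3.58×10^14 m² of ocean, Δh = 1.821×10^15 / 3.58×10^14 = 5.09 m = 510 cm.

≈ 510 cm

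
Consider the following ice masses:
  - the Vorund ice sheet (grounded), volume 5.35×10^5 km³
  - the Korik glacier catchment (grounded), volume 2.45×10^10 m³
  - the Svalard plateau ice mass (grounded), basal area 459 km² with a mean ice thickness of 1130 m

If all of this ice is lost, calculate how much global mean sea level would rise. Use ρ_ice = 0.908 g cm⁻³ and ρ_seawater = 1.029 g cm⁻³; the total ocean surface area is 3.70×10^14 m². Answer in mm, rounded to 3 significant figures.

Vorund: 5.35×10^5 km³ × (908/1029) = 4.721×10^5 km³ of water.
Korik: 2.45×10^10 m³ × (908/1029) = 2.162×10^10 m³ of water.
Svalard: ice volume = 459 km² × 1130 m = 518.7 km³; 518.7 × (908/1029) = 457.7 km³ of water.
Total added water ≈ 4.726×10^14 m³ over 3.70×10^14 m² → Δh = 1.28 m = 1280 mm.

≈ 1280 mm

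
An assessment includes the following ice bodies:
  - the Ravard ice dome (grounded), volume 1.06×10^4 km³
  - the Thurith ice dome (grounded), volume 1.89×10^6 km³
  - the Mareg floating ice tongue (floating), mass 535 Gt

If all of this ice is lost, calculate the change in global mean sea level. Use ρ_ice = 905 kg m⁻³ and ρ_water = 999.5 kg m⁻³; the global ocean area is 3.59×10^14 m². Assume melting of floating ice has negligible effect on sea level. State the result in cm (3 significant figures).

≈ 479 cm

Ravard: 1.06×10^4 km³ × (905/999.5) = 9598 km³ of water.
Thurith: 1.89×10^6 km³ × (905/999.5) = 1.711×10^6 km³ of water.
The Mareg floating ice tongue is floating and already displaces its own weight of water, so its melt adds essentially nothing to sea level.
Total added water ≈ 1.721×10^15 m³ over 3.59×10^14 m² → Δh = 4.79 m = 479 cm.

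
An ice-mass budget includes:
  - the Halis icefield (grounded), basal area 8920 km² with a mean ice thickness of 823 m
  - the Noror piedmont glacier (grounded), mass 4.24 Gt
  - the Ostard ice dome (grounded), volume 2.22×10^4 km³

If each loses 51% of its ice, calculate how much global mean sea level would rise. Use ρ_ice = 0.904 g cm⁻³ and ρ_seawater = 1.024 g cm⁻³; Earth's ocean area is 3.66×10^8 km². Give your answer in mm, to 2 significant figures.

≈ 36 mm

Halis: ice volume = 8920 km² × 823 m = 7341 km³; 0.51 × 7341 × (904/1024) = 3305 km³ of water.
Noror: 0.51 × 4.24 Gt = 2.162×10^12 kg; dividing by ρ_w = 1.024 g cm⁻³ = 1024 kg m⁻³ gives 2.112×10^9 m³ of water.
Ostard: 0.51 × 2.22×10^4 km³ × (904/1024) = 9995 km³ of water.
Total added water ≈ 1.330×10^13 m³ over 3.66×10^14 m² → Δh = 0.0363 m = 36 mm.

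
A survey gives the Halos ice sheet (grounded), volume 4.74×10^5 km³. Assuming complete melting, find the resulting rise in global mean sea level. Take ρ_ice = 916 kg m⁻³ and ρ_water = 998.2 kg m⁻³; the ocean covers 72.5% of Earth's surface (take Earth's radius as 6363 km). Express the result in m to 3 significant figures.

≈ 1.18 m

Halos: 4.74×10^5 km³ × (916/998.2) = 4.350×10^5 km³ of water.
Spread over 3.69×10^14 m² of ocean, Δh = 4.350×10^14 / 3.69×10^14 = 1.18 m.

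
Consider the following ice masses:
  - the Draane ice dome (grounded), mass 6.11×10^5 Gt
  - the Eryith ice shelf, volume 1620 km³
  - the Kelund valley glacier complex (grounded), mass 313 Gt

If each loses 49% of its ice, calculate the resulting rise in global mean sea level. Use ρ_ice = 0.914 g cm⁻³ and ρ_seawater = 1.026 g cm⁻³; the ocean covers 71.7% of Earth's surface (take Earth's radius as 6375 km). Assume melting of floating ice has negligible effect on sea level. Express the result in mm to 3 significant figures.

≈ 797 mm

Draane: 0.49 × 6.11×10^5 Gt = 2.994×10^17 kg; dividing by ρ_w = 1.026 g cm⁻³ = 1026 kg m⁻³ gives 2.918×10^14 m³ of water.
The Eryith ice shelf is floating and already displaces its own weight of water, so its melt adds essentially nothing to sea level.
Kelund: 0.49 × 313 Gt = 1.534×10^14 kg; dividing by ρ_w = 1026 kg m⁻³ gives 1.495×10^11 m³ of water.
Total added water ≈ 2.920×10^14 m³ over 3.66×10^14 m² → Δh = 0.797 m = 797 mm.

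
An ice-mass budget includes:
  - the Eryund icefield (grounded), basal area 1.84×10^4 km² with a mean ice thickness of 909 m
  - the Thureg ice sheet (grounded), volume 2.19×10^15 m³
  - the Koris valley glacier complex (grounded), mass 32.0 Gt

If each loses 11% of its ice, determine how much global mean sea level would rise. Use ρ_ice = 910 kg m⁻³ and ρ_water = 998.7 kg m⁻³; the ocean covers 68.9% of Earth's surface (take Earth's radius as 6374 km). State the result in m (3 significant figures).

≈ 0.629 m

Eryund: ice volume = 1.84×10^4 km² × 909 m = 1.673×10^4 km³; 0.11 × 1.673×10^4 × (910/998.7) = 1676 km³ of water.
Thureg: 0.11 × 2.19×10^15 m³ × (910/998.7) = 2.195×10^14 m³ of water.
Koris: 0.11 × 32.0 Gt = 3.520×10^12 kg; dividing by ρ_w = 998.7 kg m⁻³ gives 3.525×10^9 m³ of water.
Total added water ≈ 2.212×10^14 m³ over 3.52×10^14 m² → Δh = 0.629 m.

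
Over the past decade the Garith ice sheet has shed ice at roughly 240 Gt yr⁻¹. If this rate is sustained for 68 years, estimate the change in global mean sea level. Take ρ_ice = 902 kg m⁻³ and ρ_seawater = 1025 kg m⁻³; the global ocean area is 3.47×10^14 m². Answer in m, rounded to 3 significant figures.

Total mass lost = 240 Gt/yr × 68 yr = 1.632×10^4 Gt = 1.632×10^16 kg.
ρ_w = 1025 kg m⁻³, so water volume = 1.632×10^16 / 1025 = 1.592×10^13 m³.
Δh = 1.592×10^13 / 3.47×10^14 = 0.0459 m.

≈ 0.0459 m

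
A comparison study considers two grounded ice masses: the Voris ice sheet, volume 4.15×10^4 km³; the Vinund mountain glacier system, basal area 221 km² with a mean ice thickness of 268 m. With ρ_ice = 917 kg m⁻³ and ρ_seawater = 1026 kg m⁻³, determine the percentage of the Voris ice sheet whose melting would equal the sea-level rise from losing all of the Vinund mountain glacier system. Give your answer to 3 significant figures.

Equal sea-level rise means equal mass of meltwater, i.e. equal mass of ice lost.
Ice mass of Vinund: 5.431×10^13 kg; ice mass of Voris: 3.806×10^16 kg.
Fraction required = 5.431×10^13 / 3.806×10^16 = 1.43×10^-3 → 0.143 %.

≈ 0.143 %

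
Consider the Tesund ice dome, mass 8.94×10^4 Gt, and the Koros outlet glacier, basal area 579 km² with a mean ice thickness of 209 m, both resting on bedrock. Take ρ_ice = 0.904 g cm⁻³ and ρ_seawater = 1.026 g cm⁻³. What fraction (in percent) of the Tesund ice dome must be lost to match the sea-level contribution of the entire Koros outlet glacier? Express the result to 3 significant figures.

Equal sea-level rise means equal mass of meltwater, i.e. equal mass of ice lost.
Ice mass of Koros: 1.094×10^14 kg; ice mass of Tesund: 8.940×10^16 kg.
Fraction required = 1.094×10^14 / 8.940×10^16 = 1.22×10^-3 → 0.122 %.

≈ 0.122 %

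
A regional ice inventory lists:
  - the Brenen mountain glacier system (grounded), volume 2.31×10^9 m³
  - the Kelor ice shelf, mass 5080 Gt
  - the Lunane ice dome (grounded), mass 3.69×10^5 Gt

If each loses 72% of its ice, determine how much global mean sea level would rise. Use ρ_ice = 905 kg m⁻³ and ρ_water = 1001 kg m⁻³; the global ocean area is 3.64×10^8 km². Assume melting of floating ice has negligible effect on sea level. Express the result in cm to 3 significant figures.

≈ 72.9 cm

Brenen: 0.72 × 2.31×10^9 m³ × (905/1001) = 1.504×10^9 m³ of water.
The Kelor ice shelf is floating and already displaces its own weight of water, so its melt adds essentially nothing to sea level.
Lunane: 0.72 × 3.69×10^5 Gt = 2.657×10^17 kg; dividing by ρ_w = 1001 kg m⁻³ gives 2.654×10^14 m³ of water.
Total added water ≈ 2.654×10^14 m³ over 3.64×10^14 m² → Δh = 0.729 m = 72.9 cm.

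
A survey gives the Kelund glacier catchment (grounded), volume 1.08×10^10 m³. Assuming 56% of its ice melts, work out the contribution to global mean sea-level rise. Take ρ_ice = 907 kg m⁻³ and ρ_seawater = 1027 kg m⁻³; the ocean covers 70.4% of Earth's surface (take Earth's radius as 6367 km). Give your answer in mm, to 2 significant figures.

Kelund: 0.56 × 1.08×10^10 m³ × (907/1027) = 5.341×10^9 m³ of water.
Spread over 3.59×10^14 m² of ocean, Δh = 5.341×10^9 / 3.59×10^14 = 1.49×10^-5 m = 0.015 mm.

≈ 0.015 mm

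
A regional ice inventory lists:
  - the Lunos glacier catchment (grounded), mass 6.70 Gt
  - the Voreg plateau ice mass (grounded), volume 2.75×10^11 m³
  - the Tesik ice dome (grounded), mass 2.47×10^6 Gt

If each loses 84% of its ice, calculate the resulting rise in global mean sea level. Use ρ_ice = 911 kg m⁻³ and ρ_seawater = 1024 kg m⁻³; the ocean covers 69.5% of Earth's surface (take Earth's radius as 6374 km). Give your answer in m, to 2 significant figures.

Lunos: 0.84 × 6.70 Gt = 5.628×10^12 kg; dividing by ρ_w = 1024 kg m⁻³ gives 5.496×10^9 m³ of water.
Voreg: 0.84 × 2.75×10^11 m³ × (911/1024) = 2.055×10^11 m³ of water.
Tesik: 0.84 × 2.47×10^6 Gt = 2.075×10^18 kg; dividing by ρ_w = 1024 kg m⁻³ gives 2.026×10^15 m³ of water.
Total added water ≈ 2.026×10^15 m³ over 3.55×10^14 m² → Δh = 5.71 m.

≈ 5.7 m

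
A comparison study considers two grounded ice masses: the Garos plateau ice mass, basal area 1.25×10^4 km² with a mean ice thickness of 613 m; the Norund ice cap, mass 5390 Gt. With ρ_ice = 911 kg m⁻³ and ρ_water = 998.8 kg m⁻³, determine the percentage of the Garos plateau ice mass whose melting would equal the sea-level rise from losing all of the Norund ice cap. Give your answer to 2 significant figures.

Equal sea-level rise means equal mass of meltwater, i.e. equal mass of ice lost.
Ice mass of Norund: 5.390×10^15 kg; ice mass of Garos: 6.981×10^15 kg.
Fraction required = 5.390×10^15 / 6.981×10^15 = 0.772 → 77 %.

≈ 77 %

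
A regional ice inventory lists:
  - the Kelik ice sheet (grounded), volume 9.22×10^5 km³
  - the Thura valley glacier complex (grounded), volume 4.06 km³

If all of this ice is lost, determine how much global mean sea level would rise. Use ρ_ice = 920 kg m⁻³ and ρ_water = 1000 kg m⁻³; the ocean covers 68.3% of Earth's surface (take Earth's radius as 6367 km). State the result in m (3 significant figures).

Kelik: 9.22×10^5 km³ × (920/1000) = 8.482×10^5 km³ of water.
Thura: 4.06 km³ × (920/1000) = 3.735 km³ of water.
Total added water ≈ 8.482×10^14 m³ over 3.48×10^14 m² → Δh = 2.44 m.

≈ 2.44 m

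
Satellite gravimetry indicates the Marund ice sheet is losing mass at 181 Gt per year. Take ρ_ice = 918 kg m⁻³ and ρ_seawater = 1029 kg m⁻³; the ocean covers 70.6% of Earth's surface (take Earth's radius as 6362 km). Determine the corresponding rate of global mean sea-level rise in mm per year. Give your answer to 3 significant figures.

≈ 0.490 mm/yr

ρ_w = 1029 kg m⁻³. Annual water volume added = 181 Gt / ρ_w = 1.810×10^14 kg / 1029 kg m⁻³ = 1.759×10^11 m³.
Δh per year = 1.759×10^11 / 3.59×10^14 = 4.90×10^-4 m = 0.490 mm.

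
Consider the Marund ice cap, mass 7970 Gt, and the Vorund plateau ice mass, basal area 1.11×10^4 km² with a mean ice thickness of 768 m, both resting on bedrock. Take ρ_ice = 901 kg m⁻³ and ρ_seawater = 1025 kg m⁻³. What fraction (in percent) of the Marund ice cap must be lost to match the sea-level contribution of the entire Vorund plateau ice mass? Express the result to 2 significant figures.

Equal sea-level rise means equal mass of meltwater, i.e. equal mass of ice lost.
Ice mass of Vorund: 7.681×10^15 kg; ice mass of Marund: 7.970×10^15 kg.
Fraction required = 7.681×10^15 / 7.970×10^15 = 0.964 → 96 %.

≈ 96 %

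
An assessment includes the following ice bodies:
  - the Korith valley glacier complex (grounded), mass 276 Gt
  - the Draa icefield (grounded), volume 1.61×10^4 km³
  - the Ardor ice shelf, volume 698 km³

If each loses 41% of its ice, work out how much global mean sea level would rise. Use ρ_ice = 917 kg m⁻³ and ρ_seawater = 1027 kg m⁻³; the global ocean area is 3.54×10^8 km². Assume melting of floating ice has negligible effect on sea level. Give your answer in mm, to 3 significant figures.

≈ 17.0 mm

Korith: 0.41 × 276 Gt = 1.132×10^14 kg; dividing by ρ_w = 1027 kg m⁻³ gives 1.102×10^11 m³ of water.
Draa: 0.41 × 1.61×10^4 km³ × (917/1027) = 5894 km³ of water.
The Ardor ice shelf is floating and already displaces its own weight of water, so its melt adds essentially nothing to sea level.
Total added water ≈ 6.004×10^12 m³ over 3.54×10^14 m² → Δh = 0.0170 m = 17.0 mm.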